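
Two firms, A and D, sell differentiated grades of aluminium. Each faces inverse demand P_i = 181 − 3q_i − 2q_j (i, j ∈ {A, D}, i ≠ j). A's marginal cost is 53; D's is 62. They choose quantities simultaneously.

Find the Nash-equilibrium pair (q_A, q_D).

16.5625, 14.3125

Firm A's profit: π = q_A(181 − 3q_A − 2q_D) − 53q_A.
∂π/∂q_A = 128 − 6q_A − 2q_D = 0 ⇒ q_A = 64/3 − (1/3)q_D.
Similarly q_D = 119/6 − (1/3)q_A.
Solving the two reaction functions simultaneously: (1 − (−1/3)(−1/3))q_A = 64/3 − (1/3)·(119/6), so (8/9)q_A = 265/18 and q_A = 16.5625.
Then q_D = 119/6 − (1/3)·16.5625 = 14.3125.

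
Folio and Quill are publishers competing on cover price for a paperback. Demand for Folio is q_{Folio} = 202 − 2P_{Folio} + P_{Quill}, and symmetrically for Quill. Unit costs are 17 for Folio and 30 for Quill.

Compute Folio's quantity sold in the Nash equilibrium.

Folio's profit: π = (P_{Folio} − 17)(202 − 2P_{Folio} + P_{Quill}).
∂π/∂P_{Folio} = 236 − 4P_{Folio} + P_{Quill} = 0 ⇒ P_{Folio} = 59 + 0.25P_{Quill}.
Similarly P_{Quill} = 65.5 + 0.25P_{Folio}.
Substituting the second reaction function into the first: P_{Folio} = 59 + 0.25(65.5 + 0.25P_{Folio}), which gives 0.9375P_{Folio} = 75.375 ⇒ P_{Folio} = 80.4.
Then P_{Quill} = 65.5 + 0.25·80.4 = 85.6.
q_{Folio} = 202 − 2·80.4 + 85.6 = 126.8.

126.8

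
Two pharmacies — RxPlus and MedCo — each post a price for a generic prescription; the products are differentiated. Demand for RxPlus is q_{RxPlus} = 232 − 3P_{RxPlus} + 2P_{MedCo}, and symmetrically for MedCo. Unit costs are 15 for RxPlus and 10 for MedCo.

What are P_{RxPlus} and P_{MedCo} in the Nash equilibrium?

RxPlus's profit: π = (P_{RxPlus} − 15)(232 − 3P_{RxPlus} + 2P_{MedCo}).
∂π/∂P_{RxPlus} = 277 − 6P_{RxPlus} + 2P_{MedCo} = 0 ⇒ P_{RxPlus} = 277/6 + (1/3)P_{MedCo}.
Similarly P_{MedCo} = 131/3 + (1/3)P_{RxPlus}.
Plugging P_{MedCo} into RxPlus's best response: P_{RxPlus} = 277/6 + (1/3)(131/3 + (1/3)P_{RxPlus}) ⇒ (8/9)P_{RxPlus} = 1093/18, so P_{RxPlus} = 68.3125.
Then P_{MedCo} = 131/3 + (1/3)·68.3125 = 66.4375.

68.3125, 66.4375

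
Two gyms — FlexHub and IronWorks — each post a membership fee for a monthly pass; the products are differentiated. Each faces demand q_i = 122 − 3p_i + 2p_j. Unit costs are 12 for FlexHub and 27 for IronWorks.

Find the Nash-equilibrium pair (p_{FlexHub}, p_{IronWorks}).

42.3125, 47.9375

FlexHub's profit: π = (p_{FlexHub} − 12)(122 − 3p_{FlexHub} + 2p_{IronWorks}).
∂π/∂p_{FlexHub} = 158 − 6p_{FlexHub} + 2p_{IronWorks} = 0 ⇒ p_{FlexHub} = 79/3 + (1/3)p_{IronWorks}.
Similarly p_{IronWorks} = 203/6 + (1/3)p_{FlexHub}.
Substituting the second reaction function into the first: p_{FlexHub} = 79/3 + (1/3)(203/6 + (1/3)p_{FlexHub}), which gives (8/9)p_{FlexHub} = 677/18 ⇒ p_{FlexHub} = 42.3125.
Then p_{IronWorks} = 203/6 + (1/3)·42.3125 = 47.9375.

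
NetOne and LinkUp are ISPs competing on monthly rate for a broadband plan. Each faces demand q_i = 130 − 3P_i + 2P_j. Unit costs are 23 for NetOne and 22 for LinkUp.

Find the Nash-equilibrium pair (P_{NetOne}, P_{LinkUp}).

NetOne's profit: π = (P_{NetOne} − 23)(130 − 3P_{NetOne} + 2P_{LinkUp}).
∂π/∂P_{NetOne} = 199 − 6P_{NetOne} + 2P_{LinkUp} = 0 ⇒ P_{NetOne} = 199/6 + (1/3)P_{LinkUp}.
Similarly P_{LinkUp} = 98/3 + (1/3)P_{NetOne}.
Plugging P_{LinkUp} into NetOne's best response: P_{NetOne} = 199/6 + (1/3)(98/3 + (1/3)P_{NetOne}) ⇒ (8/9)P_{NetOne} = 793/18, so P_{NetOne} = 49.5625.
Then P_{LinkUp} = 98/3 + (1/3)·49.5625 = 49.1875.

49.5625, 49.1875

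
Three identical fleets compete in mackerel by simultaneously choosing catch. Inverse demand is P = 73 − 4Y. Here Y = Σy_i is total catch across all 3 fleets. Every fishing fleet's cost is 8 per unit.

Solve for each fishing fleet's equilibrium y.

4.0625

A representative fishing fleet's profit is π_i = y_i(73 − 4Y) − 8y_i, with Y = y_i + Σ_{j≠i} y_j.
First-order condition: 65 − 8y_i − 4Σ_{j≠i} y_j = 0.
In a symmetric equilibrium every fishing fleet chooses the same y, so Σ_{j≠i} y_j = 2y. The condition becomes 65 − 16y = 0, giving y = 65/16 = 4.0625.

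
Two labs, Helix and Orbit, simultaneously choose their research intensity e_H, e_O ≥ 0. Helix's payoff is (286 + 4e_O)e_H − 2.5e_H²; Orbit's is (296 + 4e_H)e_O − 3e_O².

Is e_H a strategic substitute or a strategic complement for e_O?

strategic complements

Expanding Helix's payoff: 286e_H + 4e_Oe_H − 2.5e_H².
∂π/∂e_H = 286 + 4e_O − 5e_H = 0, so e_H = 57.2 + 0.8e_O.
The best-response slope de_H/de_O = 0.8 > 0: the reaction function is upward-sloping, so the choices are strategic complements.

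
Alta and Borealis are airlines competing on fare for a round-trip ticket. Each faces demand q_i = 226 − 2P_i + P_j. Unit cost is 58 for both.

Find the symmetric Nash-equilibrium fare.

114

Alta's profit: π = (P_{Alta} − 58)(226 − 2P_{Alta} + P_{Borealis}).
∂π/∂P_{Alta} = 342 − 4P_{Alta} + P_{Borealis} = 0 ⇒ P_{Alta} = 85.5 + 0.25P_{Borealis}.
Setting P_{Alta} = P_{Borealis} in the reaction function: P_{Alta} = 85.5 + 0.25P_{Alta}, so P_{Alta} = 85.5 / 0.75 = 114.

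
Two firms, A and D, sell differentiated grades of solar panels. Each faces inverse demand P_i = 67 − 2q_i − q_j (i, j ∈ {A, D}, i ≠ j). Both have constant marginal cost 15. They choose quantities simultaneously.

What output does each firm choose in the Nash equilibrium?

10.4

Firm A's profit: π = q_A(67 − 2q_A − q_D) − 15q_A.
∂π/∂q_A = 52 − 4q_A − q_D = 0 ⇒ q_A = 13 − 0.25q_D.
By symmetry q_D = q_A; substituting into the reaction function, 1.25q_A = 13 and q_A = 10.4.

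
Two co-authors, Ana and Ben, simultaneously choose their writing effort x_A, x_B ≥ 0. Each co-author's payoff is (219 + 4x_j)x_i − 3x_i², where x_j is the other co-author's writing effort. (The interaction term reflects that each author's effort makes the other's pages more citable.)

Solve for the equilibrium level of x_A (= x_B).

Ana's payoff is (219 + 4x_B)x_A − 3x_A².
∂π/∂x_A = 219 + 4x_B − 6x_A = 0, so x_A = 36.5 + (2/3)x_B.
Setting x_A = x_B in the reaction function: x_A = 36.5 + (2/3)x_A, so x_A = 36.5 / (1/3) = 109.5.

109.5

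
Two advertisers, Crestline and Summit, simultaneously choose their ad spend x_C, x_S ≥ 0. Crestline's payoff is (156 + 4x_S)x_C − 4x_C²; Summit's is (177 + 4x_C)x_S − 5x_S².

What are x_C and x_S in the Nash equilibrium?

Expanding Crestline's payoff: 156x_C + 4x_Sx_C − 4x_C².
∂π/∂x_C = 156 + 4x_S − 8x_C = 0, so x_C = 19.5 + 0.5x_S.
Likewise for Summit: x_S = 17.7 + 0.4x_C.
Plugging x_S into Crestline's best response: x_C = 19.5 + 0.5(17.7 + 0.4x_C) ⇒ 0.8x_C = 28.35, so x_C = 35.4375.
Then x_S = 17.7 + 0.4·35.4375 = 31.875.

35.4375, 31.875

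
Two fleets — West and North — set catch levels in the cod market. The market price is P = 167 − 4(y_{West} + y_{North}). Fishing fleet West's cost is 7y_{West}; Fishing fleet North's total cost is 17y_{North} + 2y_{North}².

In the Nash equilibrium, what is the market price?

73

Fishing fleet West's profit: π = y_{West}(167 − 4(y_{West} + y_{North})) − 7y_{West}.
∂π/∂y_{West} = 160 − 8y_{West} − 4y_{North} = 0, so y_{West} = 20 − 0.5y_{North}.
For North: ∂π/∂y_{North} = 150 − 12y_{North} − 4y_{West} = 0 ⇒ y_{North} = 12.5 − (1/3)y_{West}.
Plugging y_{North} into West's best response: y_{West} = 20 − 0.5(12.5 − (1/3)y_{West}) ⇒ (5/6)y_{West} = 13.75, so y_{West} = 16.5.
Then y_{North} = 12.5 − (1/3)·16.5 = 7.
Equilibrium price: P = 167 − 4·23.5 = 73.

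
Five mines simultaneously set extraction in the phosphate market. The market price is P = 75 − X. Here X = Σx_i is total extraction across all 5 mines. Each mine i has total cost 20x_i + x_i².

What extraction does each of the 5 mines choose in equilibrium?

6.875

A representative mine's profit is π_i = x_i(75 − X) − 20x_i − x_i², with X = x_i + Σ_{j≠i} x_j.
First-order condition: 55 − 4x_i − Σ_{j≠i} x_j = 0.
Imposing symmetry (x_j = x for all j) turns Σ_{j≠i} x_j into 4x, so 55 = 8x and x = 6.875.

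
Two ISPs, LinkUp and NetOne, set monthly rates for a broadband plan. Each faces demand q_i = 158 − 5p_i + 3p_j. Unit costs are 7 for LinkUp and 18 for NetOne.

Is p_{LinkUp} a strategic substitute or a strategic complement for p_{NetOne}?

strategic complements

LinkUp's profit: π = (p_{LinkUp} − 7)(158 − 5p_{LinkUp} + 3p_{NetOne}).
∂π/∂p_{LinkUp} = 193 − 10p_{LinkUp} + 3p_{NetOne} = 0 ⇒ p_{LinkUp} = 19.3 + 0.3p_{NetOne}.
The best-response slope dp_{LinkUp}/dp_{NetOne} = 0.3 > 0: the reaction function is upward-sloping, so the choices are strategic complements.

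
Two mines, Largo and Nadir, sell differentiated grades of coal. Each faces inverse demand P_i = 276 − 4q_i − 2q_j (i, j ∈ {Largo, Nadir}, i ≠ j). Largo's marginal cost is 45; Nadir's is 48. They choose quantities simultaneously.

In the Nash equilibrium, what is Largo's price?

Mine Largo's profit: π = q_{Largo}(276 − 4q_{Largo} − 2q_{Nadir}) − 45q_{Largo}.
∂π/∂q_{Largo} = 231 − 8q_{Largo} − 2q_{Nadir} = 0 ⇒ q_{Largo} = 28.875 − 0.25q_{Nadir}.
Similarly q_{Nadir} = 28.5 − 0.25q_{Largo}.
Plugging q_{Nadir} into Largo's best response: q_{Largo} = 28.875 − 0.25(28.5 − 0.25q_{Largo}) ⇒ 0.9375q_{Largo} = 21.75, so q_{Largo} = 23.2.
Then q_{Nadir} = 28.5 − 0.25·23.2 = 22.7.
P_{Largo} = 276 − 4·23.2 − 2·22.7 = 137.8.

137.8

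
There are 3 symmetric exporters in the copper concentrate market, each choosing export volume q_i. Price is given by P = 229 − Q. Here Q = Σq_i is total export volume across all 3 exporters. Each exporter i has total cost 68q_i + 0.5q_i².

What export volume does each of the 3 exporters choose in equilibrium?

32.2

A representative exporter's profit is π_i = q_i(229 − Q) − 68q_i − 0.5q_i², with Q = q_i + Σ_{j≠i} q_j.
First-order condition: 161 − 3q_i − Σ_{j≠i} q_j = 0.
In a symmetric equilibrium every exporter chooses the same q, so Σ_{j≠i} q_j = 2q. The condition becomes 161 − 5q = 0, giving q = 161/5 = 32.2.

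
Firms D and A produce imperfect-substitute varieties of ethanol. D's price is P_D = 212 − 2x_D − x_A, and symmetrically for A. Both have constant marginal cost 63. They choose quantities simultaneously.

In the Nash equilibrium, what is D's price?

122.6

Firm D's profit: π = x_D(212 − 2x_D − x_A) − 63x_D.
∂π/∂x_D = 149 − 4x_D − x_A = 0 ⇒ x_D = 37.25 − 0.25x_A.
Setting x_D = x_A in the reaction function: x_D = 37.25 − 0.25x_D, so x_D = 37.25 / 1.25 = 29.8.
P_D = 212 − 2·29.8 − 29.8 = 122.6.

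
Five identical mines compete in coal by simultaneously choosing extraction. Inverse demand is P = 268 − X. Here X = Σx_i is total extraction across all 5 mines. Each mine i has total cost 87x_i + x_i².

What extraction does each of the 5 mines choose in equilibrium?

22.625

A representative mine's profit is π_i = x_i(268 − X) − 87x_i − x_i², with X = x_i + Σ_{j≠i} x_j.
First-order condition: 181 − 4x_i − Σ_{j≠i} x_j = 0.
In a symmetric equilibrium every mine chooses the same x, so Σ_{j≠i} x_j = 4x. The condition becomes 181 − 8x = 0, giving x = 181/8 = 22.625.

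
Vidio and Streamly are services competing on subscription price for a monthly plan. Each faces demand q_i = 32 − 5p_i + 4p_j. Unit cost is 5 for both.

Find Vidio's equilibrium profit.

Vidio's profit: π = (p_{Vidio} − 5)(32 − 5p_{Vidio} + 4p_{Streamly}).
∂π/∂p_{Vidio} = 57 − 10p_{Vidio} + 4p_{Streamly} = 0 ⇒ p_{Vidio} = 5.7 + 0.4p_{Streamly}.
Setting p_{Vidio} = p_{Streamly} in the reaction function: p_{Vidio} = 5.7 + 0.4p_{Vidio}, so p_{Vidio} = 5.7 / 0.6 = 9.5.
q_{Vidio} = 32 − 5·9.5 + 4·9.5 = 22.5.
Profit = (9.5 − 5)·22.5 = 101.25.

101.25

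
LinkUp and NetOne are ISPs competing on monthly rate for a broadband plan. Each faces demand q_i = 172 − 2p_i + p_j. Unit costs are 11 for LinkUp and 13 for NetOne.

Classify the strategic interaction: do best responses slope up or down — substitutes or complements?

strategic complements

LinkUp's profit: π = (p_{LinkUp} − 11)(172 − 2p_{LinkUp} + p_{NetOne}).
∂π/∂p_{LinkUp} = 194 − 4p_{LinkUp} + p_{NetOne} = 0 ⇒ p_{LinkUp} = 48.5 + 0.25p_{NetOne}.
The best-response slope dp_{LinkUp}/dp_{NetOne} = 0.25 > 0: the reaction function is upward-sloping, so the choices are strategic complements.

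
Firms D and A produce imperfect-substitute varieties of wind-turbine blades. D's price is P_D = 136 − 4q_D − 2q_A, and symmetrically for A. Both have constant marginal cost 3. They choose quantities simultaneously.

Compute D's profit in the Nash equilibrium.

707.56

Firm D's profit: π = q_D(136 − 4q_D − 2q_A) − 3q_D.
∂π/∂q_D = 133 − 8q_D − 2q_A = 0 ⇒ q_D = 16.625 − 0.25q_A.
By symmetry q_A = q_D; substituting into the reaction function, 1.25q_D = 16.625 and q_D = 13.3.
P_D = 136 − 4·13.3 − 2·13.3 = 56.2.
Profit = (56.2 − 3)·13.3 = 707.56.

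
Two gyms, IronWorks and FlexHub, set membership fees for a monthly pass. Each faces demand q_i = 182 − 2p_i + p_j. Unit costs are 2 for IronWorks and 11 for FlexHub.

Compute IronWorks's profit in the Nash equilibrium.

IronWorks's profit: π = (p_{IronWorks} − 2)(182 − 2p_{IronWorks} + p_{FlexHub}).
∂π/∂p_{IronWorks} = 186 − 4p_{IronWorks} + p_{FlexHub} = 0 ⇒ p_{IronWorks} = 46.5 + 0.25p_{FlexHub}.
Similarly p_{FlexHub} = 51 + 0.25p_{IronWorks}.
Plugging p_{FlexHub} into IronWorks's best response: p_{IronWorks} = 46.5 + 0.25(51 + 0.25p_{IronWorks}) ⇒ 0.9375p_{IronWorks} = 59.25, so p_{IronWorks} = 63.2.
Then p_{FlexHub} = 51 + 0.25·63.2 = 66.8.
q_{IronWorks} = 182 − 2·63.2 + 66.8 = 122.4.
Profit = (63.2 − 2)·122.4 = 7490.88.

7490.88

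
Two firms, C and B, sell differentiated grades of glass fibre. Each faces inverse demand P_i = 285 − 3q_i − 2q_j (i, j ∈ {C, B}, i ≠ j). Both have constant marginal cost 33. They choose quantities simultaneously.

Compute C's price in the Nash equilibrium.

127.5

Firm C's profit: π = q_C(285 − 3q_C − 2q_B) − 33q_C.
∂π/∂q_C = 252 − 6q_C − 2q_B = 0 ⇒ q_C = 42 − (1/3)q_B.
Setting q_C = q_B in the reaction function: q_C = 42 − (1/3)q_C, so q_C = 42 / (4/3) = 31.5.
P_C = 285 − 3·31.5 − 2·31.5 = 127.5.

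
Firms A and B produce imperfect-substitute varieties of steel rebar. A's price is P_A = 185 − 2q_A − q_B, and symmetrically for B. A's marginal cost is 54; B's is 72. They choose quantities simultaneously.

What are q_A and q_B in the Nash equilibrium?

27.4, 21.4

Firm A's profit: π = q_A(185 − 2q_A − q_B) − 54q_A.
∂π/∂q_A = 131 − 4q_A − q_B = 0 ⇒ q_A = 32.75 − 0.25q_B.
Similarly q_B = 28.25 − 0.25q_A.
Substituting the second reaction function into the first: q_A = 32.75 − 0.25(28.25 − 0.25q_A), which gives 0.9375q_A = 25.6875 ⇒ q_A = 27.4.
Then q_B = 28.25 − 0.25·27.4 = 21.4.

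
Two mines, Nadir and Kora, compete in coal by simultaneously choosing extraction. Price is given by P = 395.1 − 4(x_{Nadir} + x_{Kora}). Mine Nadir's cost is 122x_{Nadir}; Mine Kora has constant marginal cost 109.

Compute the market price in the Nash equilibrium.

208.7

Mine Nadir's profit: π = x_{Nadir}(395.1 − 4(x_{Nadir} + x_{Kora})) − 122x_{Nadir}.
∂π/∂x_{Nadir} = 273.1 − 8x_{Nadir} − 4x_{Kora} = 0, so x_{Nadir} = 34.1375 − 0.5x_{Kora}.
By the same steps for Kora: x_{Kora} = 35.7625 − 0.5x_{Nadir}.
Substituting the second reaction function into the first: x_{Nadir} = 34.1375 − 0.5(35.7625 − 0.5x_{Nadir}), which gives 0.75x_{Nadir} = 2601/160 ⇒ x_{Nadir} = 21.675.
Then x_{Kora} = 35.7625 − 0.5·21.675 = 24.925.
Equilibrium price: P = 395.1 − 4·46.6 = 208.7.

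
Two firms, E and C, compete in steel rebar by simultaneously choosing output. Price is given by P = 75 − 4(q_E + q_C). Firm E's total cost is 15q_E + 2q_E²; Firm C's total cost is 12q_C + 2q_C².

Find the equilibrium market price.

Firm E's profit: π = q_E(75 − 4(q_E + q_C)) − 15q_E − 2q_E².
∂π/∂q_E = 60 − 12q_E − 4q_C = 0, so q_E = 5 − (1/3)q_C.
By the same steps for C: q_C = 5.25 − (1/3)q_E.
Solving the two reaction functions simultaneously: (1 − (−1/3)(−1/3))q_E = 5 − (1/3)·5.25, so (8/9)q_E = 3.25 and q_E = 117/32.
Then q_C = 5.25 − (1/3)·(117/32) = 129/32.
Equilibrium price: P = 75 − 4·7.6875 = 44.25.

44.25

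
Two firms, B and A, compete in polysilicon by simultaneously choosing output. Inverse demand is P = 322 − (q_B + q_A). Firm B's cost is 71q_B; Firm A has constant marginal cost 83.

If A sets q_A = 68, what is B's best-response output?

91.5

Firm B's profit: π = q_B(322 − (q_B + q_A)) − 71q_B.
∂π/∂q_B = 251 − 2q_B − q_A = 0, so q_B = 125.5 − 0.5q_A.
At q_A = 68: q_B = 125.5 − 0.5·68 = 91.5.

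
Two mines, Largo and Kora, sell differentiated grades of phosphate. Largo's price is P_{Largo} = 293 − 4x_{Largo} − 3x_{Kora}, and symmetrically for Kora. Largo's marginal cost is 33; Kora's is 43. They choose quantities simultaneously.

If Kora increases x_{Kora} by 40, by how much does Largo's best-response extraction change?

-15

Mine Largo's profit: π = x_{Largo}(293 − 4x_{Largo} − 3x_{Kora}) − 33x_{Largo}.
∂π/∂x_{Largo} = 260 − 8x_{Largo} − 3x_{Kora} = 0 ⇒ x_{Largo} = 32.5 − 0.375x_{Kora}.
The reaction-function slope is −0.375, so a 40-unit rise in x_{Kora} moves x_{Largo} by −0.375 × 40 = −15. Largo's best response falls — the actions are strategic substitutes.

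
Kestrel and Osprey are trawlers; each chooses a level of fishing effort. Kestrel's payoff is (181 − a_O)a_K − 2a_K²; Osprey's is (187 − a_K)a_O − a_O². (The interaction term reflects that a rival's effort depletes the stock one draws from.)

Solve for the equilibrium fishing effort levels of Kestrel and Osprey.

25, 81

Expanding Kestrel's payoff: 181a_K − a_Oa_K − 2a_K².
∂π/∂a_K = 181 − a_O − 4a_K = 0, so a_K = 45.25 − 0.25a_O.
Likewise for Osprey: a_O = 93.5 − 0.5a_K.
Substituting the second reaction function into the first: a_K = 45.25 − 0.25(93.5 − 0.5a_K), which gives 0.875a_K = 21.875 ⇒ a_K = 25.
Then a_O = 93.5 − 0.5·25 = 81.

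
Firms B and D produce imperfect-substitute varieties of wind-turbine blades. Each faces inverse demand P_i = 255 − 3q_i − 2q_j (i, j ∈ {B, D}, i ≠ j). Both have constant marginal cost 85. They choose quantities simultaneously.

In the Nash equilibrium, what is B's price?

148.75

Firm B's profit: π = q_B(255 − 3q_B − 2q_D) − 85q_B.
∂π/∂q_B = 170 − 6q_B − 2q_D = 0 ⇒ q_B = 85/3 − (1/3)q_D.
The game is symmetric, so in equilibrium q_D = q_B: the reaction function gives (4/3)q_B = 85/3, hence q_B = 21.25.
P_B = 255 − 3·21.25 − 2·21.25 = 148.75.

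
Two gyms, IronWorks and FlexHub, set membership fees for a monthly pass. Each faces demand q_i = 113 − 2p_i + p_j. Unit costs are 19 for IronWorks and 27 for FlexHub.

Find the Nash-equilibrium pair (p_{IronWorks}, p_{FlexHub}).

IronWorks's profit: π = (p_{IronWorks} − 19)(113 − 2p_{IronWorks} + p_{FlexHub}).
∂π/∂p_{IronWorks} = 151 − 4p_{IronWorks} + p_{FlexHub} = 0 ⇒ p_{IronWorks} = 37.75 + 0.25p_{FlexHub}.
Similarly p_{FlexHub} = 41.75 + 0.25p_{IronWorks}.
Plugging p_{FlexHub} into IronWorks's best response: p_{IronWorks} = 37.75 + 0.25(41.75 + 0.25p_{IronWorks}) ⇒ 0.9375p_{IronWorks} = 48.1875, so p_{IronWorks} = 51.4.
Then p_{FlexHub} = 41.75 + 0.25·51.4 = 54.6.

51.4, 54.6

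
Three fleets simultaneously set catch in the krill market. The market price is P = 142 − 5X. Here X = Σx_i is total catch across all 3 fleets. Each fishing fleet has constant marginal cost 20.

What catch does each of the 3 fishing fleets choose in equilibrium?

6.1

A representative fishing fleet's profit is π_i = x_i(142 − 5X) − 20x_i, with X = x_i + Σ_{j≠i} x_j.
First-order condition: 122 − 10x_i − 5Σ_{j≠i} x_j = 0.
In a symmetric equilibrium every fishing fleet chooses the same x, so Σ_{j≠i} x_j = 2x. The condition becomes 122 − 20x = 0, giving x = 122/20 = 6.1.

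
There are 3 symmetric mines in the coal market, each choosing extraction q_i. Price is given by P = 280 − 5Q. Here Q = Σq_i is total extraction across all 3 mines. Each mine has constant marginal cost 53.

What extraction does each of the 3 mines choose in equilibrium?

A representative mine's profit is π_i = q_i(280 − 5Q) − 53q_i, with Q = q_i + Σ_{j≠i} q_j.
First-order condition: 227 − 10q_i − 5Σ_{j≠i} q_j = 0.
Imposing symmetry (q_j = q for all j) turns Σ_{j≠i} q_j into 2q, so 227 = 20q and q = 11.35.

11.35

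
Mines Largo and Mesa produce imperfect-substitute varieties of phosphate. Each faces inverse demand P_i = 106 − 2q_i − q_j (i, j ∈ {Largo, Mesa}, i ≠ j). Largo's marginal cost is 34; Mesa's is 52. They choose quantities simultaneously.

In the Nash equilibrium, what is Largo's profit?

Mine Largo's profit: π = q_{Largo}(106 − 2q_{Largo} − q_{Mesa}) − 34q_{Largo}.
∂π/∂q_{Largo} = 72 − 4q_{Largo} − q_{Mesa} = 0 ⇒ q_{Largo} = 18 − 0.25q_{Mesa}.
Similarly q_{Mesa} = 13.5 − 0.25q_{Largo}.
Solving the two reaction functions simultaneously: (1 − (−0.25)(−0.25))q_{Largo} = 18 − 0.25·13.5, so 0.9375q_{Largo} = 14.625 and q_{Largo} = 15.6.
Then q_{Mesa} = 13.5 − 0.25·15.6 = 9.6.
P_{Largo} = 106 − 2·15.6 − 9.6 = 65.2.
Profit = (65.2 − 34)·15.6 = 486.72.

486.72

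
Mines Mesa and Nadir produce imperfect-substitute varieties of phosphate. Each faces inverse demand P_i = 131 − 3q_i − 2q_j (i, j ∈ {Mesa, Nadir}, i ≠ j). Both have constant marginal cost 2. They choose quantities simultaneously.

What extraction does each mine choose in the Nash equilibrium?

16.125

Mine Mesa's profit: π = q_{Mesa}(131 − 3q_{Mesa} − 2q_{Nadir}) − 2q_{Mesa}.
∂π/∂q_{Mesa} = 129 − 6q_{Mesa} − 2q_{Nadir} = 0 ⇒ q_{Mesa} = 21.5 − (1/3)q_{Nadir}.
Setting q_{Mesa} = q_{Nadir} in the reaction function: q_{Mesa} = 21.5 − (1/3)q_{Mesa}, so q_{Mesa} = 21.5 / (4/3) = 16.125.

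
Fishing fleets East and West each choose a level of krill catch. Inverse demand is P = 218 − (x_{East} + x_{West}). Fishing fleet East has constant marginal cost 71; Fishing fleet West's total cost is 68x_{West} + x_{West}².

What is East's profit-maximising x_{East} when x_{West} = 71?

38

Fishing fleet East's profit: π = x_{East}(218 − (x_{East} + x_{West})) − 71x_{East}.
∂π/∂x_{East} = 147 − 2x_{East} − x_{West} = 0, so x_{East} = 73.5 − 0.5x_{West}.
At x_{West} = 71: x_{East} = 73.5 − 0.5·71 = 38.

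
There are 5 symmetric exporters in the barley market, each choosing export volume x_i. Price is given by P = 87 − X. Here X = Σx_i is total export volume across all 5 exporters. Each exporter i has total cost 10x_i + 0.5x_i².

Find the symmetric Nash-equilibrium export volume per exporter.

11

A representative exporter's profit is π_i = x_i(87 − X) − 10x_i − 0.5x_i², with X = x_i + Σ_{j≠i} x_j.
First-order condition: 77 − 3x_i − Σ_{j≠i} x_j = 0.
In a symmetric equilibrium every exporter chooses the same x, so Σ_{j≠i} x_j = 4x. The condition becomes 77 − 7x = 0, giving x = 77/7 = 11.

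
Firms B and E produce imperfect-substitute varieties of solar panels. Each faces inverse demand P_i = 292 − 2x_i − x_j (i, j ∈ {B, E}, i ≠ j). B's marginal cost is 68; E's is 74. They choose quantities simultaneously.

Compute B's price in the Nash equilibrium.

Firm B's profit: π = x_B(292 − 2x_B − x_E) − 68x_B.
∂π/∂x_B = 224 − 4x_B − x_E = 0 ⇒ x_B = 56 − 0.25x_E.
Similarly x_E = 54.5 − 0.25x_B.
Substituting the second reaction function into the first: x_B = 56 − 0.25(54.5 − 0.25x_B), which gives 0.9375x_B = 42.375 ⇒ x_B = 45.2.
Then x_E = 54.5 − 0.25·45.2 = 43.2.
P_B = 292 − 2·45.2 − 43.2 = 158.4.

158.4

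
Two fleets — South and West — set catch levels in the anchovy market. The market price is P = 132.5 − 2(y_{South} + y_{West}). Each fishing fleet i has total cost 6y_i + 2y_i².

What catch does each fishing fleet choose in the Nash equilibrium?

12.65

Fishing fleet South's profit: π = y_{South}(132.5 − 2(y_{South} + y_{West})) − 6y_{South} − 2y_{South}².
∂π/∂y_{South} = 126.5 − 8y_{South} − 2y_{West} = 0, so y_{South} = 15.8125 − 0.25y_{West}.
Setting y_{South} = y_{West} in the reaction function: y_{South} = 15.8125 − 0.25y_{South}, so y_{South} = 15.8125 / 1.25 = 12.65.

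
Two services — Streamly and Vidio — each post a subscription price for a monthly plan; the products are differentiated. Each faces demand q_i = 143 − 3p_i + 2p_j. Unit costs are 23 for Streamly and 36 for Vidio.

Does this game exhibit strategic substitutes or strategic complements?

Streamly's profit: π = (p_{Streamly} − 23)(143 − 3p_{Streamly} + 2p_{Vidio}).
∂π/∂p_{Streamly} = 212 − 6p_{Streamly} + 2p_{Vidio} = 0 ⇒ p_{Streamly} = 106/3 + (1/3)p_{Vidio}.
The best-response slope dp_{Streamly}/dp_{Vidio} = 1/3 > 0: the reaction function is upward-sloping, so the choices are strategic complements.

strategic complements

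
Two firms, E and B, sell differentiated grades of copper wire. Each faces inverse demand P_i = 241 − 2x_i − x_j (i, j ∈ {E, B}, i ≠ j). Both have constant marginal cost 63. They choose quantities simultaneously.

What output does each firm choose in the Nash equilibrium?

35.6

Firm E's profit: π = x_E(241 − 2x_E − x_B) − 63x_E.
∂π/∂x_E = 178 − 4x_E − x_B = 0 ⇒ x_E = 44.5 − 0.25x_B.
By symmetry x_B = x_E; substituting into the reaction function, 1.25x_E = 44.5 and x_E = 35.6.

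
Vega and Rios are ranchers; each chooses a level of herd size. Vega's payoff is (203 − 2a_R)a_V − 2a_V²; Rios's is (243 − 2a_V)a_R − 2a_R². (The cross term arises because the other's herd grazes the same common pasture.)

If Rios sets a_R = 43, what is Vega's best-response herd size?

29.25

Expanding Vega's payoff: 203a_V − 2a_Ra_V − 2a_V².
∂π/∂a_V = 203 − 2a_R − 4a_V = 0, so a_V = 50.75 − 0.5a_R.
At a_R = 43: a_V = 50.75 − 0.5·43 = 29.25.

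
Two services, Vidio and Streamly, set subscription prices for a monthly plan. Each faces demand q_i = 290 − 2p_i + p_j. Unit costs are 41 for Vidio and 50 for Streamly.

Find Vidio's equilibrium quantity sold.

Vidio's profit: π = (p_{Vidio} − 41)(290 − 2p_{Vidio} + p_{Streamly}).
∂π/∂p_{Vidio} = 372 − 4p_{Vidio} + p_{Streamly} = 0 ⇒ p_{Vidio} = 93 + 0.25p_{Streamly}.
Similarly p_{Streamly} = 97.5 + 0.25p_{Vidio}.
Solving the two reaction functions simultaneously: (1 − (0.25)(0.25))p_{Vidio} = 93 + 0.25·97.5, so 0.9375p_{Vidio} = 117.375 and p_{Vidio} = 125.2.
Then p_{Streamly} = 97.5 + 0.25·125.2 = 128.8.
q_{Vidio} = 290 − 2·125.2 + 128.8 = 168.4.

168.4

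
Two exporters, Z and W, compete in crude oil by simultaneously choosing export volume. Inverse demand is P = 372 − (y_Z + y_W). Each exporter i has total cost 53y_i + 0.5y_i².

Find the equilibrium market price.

Exporter Z's profit: π = y_Z(372 − (y_Z + y_W)) − 53y_Z − 0.5y_Z².
∂π/∂y_Z = 319 − 3y_Z − y_W = 0, so y_Z = 319/3 − (1/3)y_W.
By symmetry y_W = y_Z; substituting into the reaction function, (4/3)y_Z = 319/3 and y_Z = 79.75.
Equilibrium price: P = 372 − 159.5 = 212.5.

212.5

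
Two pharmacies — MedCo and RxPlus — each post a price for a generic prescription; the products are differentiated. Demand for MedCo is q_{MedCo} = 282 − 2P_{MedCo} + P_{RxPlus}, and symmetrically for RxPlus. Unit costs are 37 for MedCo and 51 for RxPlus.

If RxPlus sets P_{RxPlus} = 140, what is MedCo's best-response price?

MedCo's profit: π = (P_{MedCo} − 37)(282 − 2P_{MedCo} + P_{RxPlus}).
∂π/∂P_{MedCo} = 356 − 4P_{MedCo} + P_{RxPlus} = 0 ⇒ P_{MedCo} = 89 + 0.25P_{RxPlus}.
At P_{RxPlus} = 140: P_{MedCo} = 89 + 0.25·140 = 124.

124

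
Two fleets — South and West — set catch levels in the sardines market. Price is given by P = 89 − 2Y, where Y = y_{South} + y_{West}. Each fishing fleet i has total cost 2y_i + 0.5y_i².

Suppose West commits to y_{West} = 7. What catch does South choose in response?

14.6

Fishing fleet South's profit: π = y_{South}(89 − 2(y_{South} + y_{West})) − 2y_{South} − 0.5y_{South}².
∂π/∂y_{South} = 87 − 5y_{South} − 2y_{West} = 0, so y_{South} = 17.4 − 0.4y_{West}.
At y_{West} = 7: y_{South} = 17.4 − 0.4·7 = 14.6.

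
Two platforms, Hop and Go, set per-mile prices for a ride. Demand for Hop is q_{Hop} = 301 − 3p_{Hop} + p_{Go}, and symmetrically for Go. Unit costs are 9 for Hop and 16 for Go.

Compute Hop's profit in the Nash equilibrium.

9815.52

Hop's profit: π = (p_{Hop} − 9)(301 − 3p_{Hop} + p_{Go}).
∂π/∂p_{Hop} = 328 − 6p_{Hop} + p_{Go} = 0 ⇒ p_{Hop} = 164/3 + (1/6)p_{Go}.
Similarly p_{Go} = 349/6 + (1/6)p_{Hop}.
Substituting the second reaction function into the first: p_{Hop} = 164/3 + (1/6)(349/6 + (1/6)p_{Hop}), which gives (35/36)p_{Hop} = 2317/36 ⇒ p_{Hop} = 66.2.
Then p_{Go} = 349/6 + (1/6)·66.2 = 69.2.
q_{Hop} = 301 − 3·66.2 + 69.2 = 171.6.
Profit = (66.2 − 9)·171.6 = 9815.52.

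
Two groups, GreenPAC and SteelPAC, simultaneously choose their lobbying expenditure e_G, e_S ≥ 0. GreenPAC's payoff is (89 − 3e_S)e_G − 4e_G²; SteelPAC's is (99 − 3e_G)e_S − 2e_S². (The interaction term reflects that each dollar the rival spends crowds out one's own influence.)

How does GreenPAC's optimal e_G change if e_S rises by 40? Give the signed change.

Expanding GreenPAC's payoff: 89e_G − 3e_Se_G − 4e_G².
∂π/∂e_G = 89 − 3e_S − 8e_G = 0, so e_G = 11.125 − 0.375e_S.
The reaction-function slope is −0.375, so a 40-unit rise in e_S moves e_G by −0.375 × 40 = −15. GreenPAC's best response falls — the actions are strategic substitutes.

-15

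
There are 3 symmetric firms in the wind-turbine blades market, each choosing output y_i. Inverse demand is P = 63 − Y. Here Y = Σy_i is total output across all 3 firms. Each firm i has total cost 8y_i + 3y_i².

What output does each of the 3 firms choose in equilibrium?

5.5

A representative firm's profit is π_i = y_i(63 − Y) − 8y_i − 3y_i², with Y = y_i + Σ_{j≠i} y_j.
First-order condition: 55 − 8y_i − Σ_{j≠i} y_j = 0.
With identical firms, set every y_j = y: then 55 − 8y − 2y = 0, i.e. y = 55/10 = 5.5.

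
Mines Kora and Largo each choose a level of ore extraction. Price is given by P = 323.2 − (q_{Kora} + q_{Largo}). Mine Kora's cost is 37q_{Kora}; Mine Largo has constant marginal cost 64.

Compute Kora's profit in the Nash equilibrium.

10899.36

Mine Kora's profit: π = q_{Kora}(323.2 − (q_{Kora} + q_{Largo})) − 37q_{Kora}.
∂π/∂q_{Kora} = 286.2 − 2q_{Kora} − q_{Largo} = 0, so q_{Kora} = 143.1 − 0.5q_{Largo}.
By the same steps for Largo: q_{Largo} = 129.6 − 0.5q_{Kora}.
Substituting the second reaction function into the first: q_{Kora} = 143.1 − 0.5(129.6 − 0.5q_{Kora}), which gives 0.75q_{Kora} = 78.3 ⇒ q_{Kora} = 104.4.
Then q_{Largo} = 129.6 − 0.5·104.4 = 77.4.
Price P = 323.2 − 181.8 = 141.4.
Kora's profit: (141.4 − 37)·104.4 = 10899.36.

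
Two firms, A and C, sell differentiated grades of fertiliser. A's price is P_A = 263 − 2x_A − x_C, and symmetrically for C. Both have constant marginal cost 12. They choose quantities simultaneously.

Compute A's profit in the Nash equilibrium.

Firm A's profit: π = x_A(263 − 2x_A − x_C) − 12x_A.
∂π/∂x_A = 251 − 4x_A − x_C = 0 ⇒ x_A = 62.75 − 0.25x_C.
Setting x_A = x_C in the reaction function: x_A = 62.75 − 0.25x_A, so x_A = 62.75 / 1.25 = 50.2.
P_A = 263 − 2·50.2 − 50.2 = 112.4.
Profit = (112.4 − 12)·50.2 = 5040.08.

5040.08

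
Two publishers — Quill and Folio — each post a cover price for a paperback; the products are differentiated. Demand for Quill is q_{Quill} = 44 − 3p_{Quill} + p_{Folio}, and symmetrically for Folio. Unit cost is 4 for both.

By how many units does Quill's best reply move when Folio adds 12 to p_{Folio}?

2

Quill's profit: π = (p_{Quill} − 4)(44 − 3p_{Quill} + p_{Folio}).
∂π/∂p_{Quill} = 56 − 6p_{Quill} + p_{Folio} = 0 ⇒ p_{Quill} = 28/3 + (1/6)p_{Folio}.
The reaction-function slope is 1/6, so a 12-unit rise in p_{Folio} moves p_{Quill} by 1/6 × 12 = 2. Quill's best response rises — the actions are strategic complements.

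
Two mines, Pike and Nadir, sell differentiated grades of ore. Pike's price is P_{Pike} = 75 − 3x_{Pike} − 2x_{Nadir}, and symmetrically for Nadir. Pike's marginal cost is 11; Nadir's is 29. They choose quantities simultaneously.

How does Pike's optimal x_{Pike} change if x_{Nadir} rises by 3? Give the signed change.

Mine Pike's profit: π = x_{Pike}(75 − 3x_{Pike} − 2x_{Nadir}) − 11x_{Pike}.
∂π/∂x_{Pike} = 64 − 6x_{Pike} − 2x_{Nadir} = 0 ⇒ x_{Pike} = 32/3 − (1/3)x_{Nadir}.
The reaction-function slope is −1/3, so a 3-unit rise in x_{Nadir} moves x_{Pike} by −1/3 × 3 = −1. Pike's best response falls — the actions are strategic substitutes.

-1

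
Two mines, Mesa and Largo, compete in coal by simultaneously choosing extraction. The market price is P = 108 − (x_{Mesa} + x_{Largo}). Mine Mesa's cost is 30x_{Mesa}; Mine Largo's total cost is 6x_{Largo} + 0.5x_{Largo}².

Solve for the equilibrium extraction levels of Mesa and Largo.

26.4, 25.2

Mine Mesa's profit: π = x_{Mesa}(108 − (x_{Mesa} + x_{Largo})) − 30x_{Mesa}.
∂π/∂x_{Mesa} = 78 − 2x_{Mesa} − x_{Largo} = 0, so x_{Mesa} = 39 − 0.5x_{Largo}.
For Largo: ∂π/∂x_{Largo} = 102 − 3x_{Largo} − x_{Mesa} = 0 ⇒ x_{Largo} = 34 − (1/3)x_{Mesa}.
Plugging x_{Largo} into Mesa's best response: x_{Mesa} = 39 − 0.5(34 − (1/3)x_{Mesa}) ⇒ (5/6)x_{Mesa} = 22, so x_{Mesa} = 26.4.
Then x_{Largo} = 34 − (1/3)·26.4 = 25.2.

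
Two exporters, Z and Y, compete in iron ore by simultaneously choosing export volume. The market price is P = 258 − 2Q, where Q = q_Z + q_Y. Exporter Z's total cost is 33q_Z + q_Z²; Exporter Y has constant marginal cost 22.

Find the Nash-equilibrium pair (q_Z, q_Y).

Exporter Z's profit: π = q_Z(258 − 2(q_Z + q_Y)) − 33q_Z − q_Z².
∂π/∂q_Z = 225 − 6q_Z − 2q_Y = 0, so q_Z = 37.5 − (1/3)q_Y.
For Y: ∂π/∂q_Y = 236 − 4q_Y − 2q_Z = 0 ⇒ q_Y = 59 − 0.5q_Z.
Solving the two reaction functions simultaneously: (1 − (−1/3)(−0.5))q_Z = 37.5 − (1/3)·59, so (5/6)q_Z = 107/6 and q_Z = 21.4.
Then q_Y = 59 − 0.5·21.4 = 48.3.

21.4, 48.3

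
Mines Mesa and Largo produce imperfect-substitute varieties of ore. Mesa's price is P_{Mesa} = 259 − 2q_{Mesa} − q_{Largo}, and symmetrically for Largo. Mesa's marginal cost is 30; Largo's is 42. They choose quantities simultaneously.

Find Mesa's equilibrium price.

Mine Mesa's profit: π = q_{Mesa}(259 − 2q_{Mesa} − q_{Largo}) − 30q_{Mesa}.
∂π/∂q_{Mesa} = 229 − 4q_{Mesa} − q_{Largo} = 0 ⇒ q_{Mesa} = 57.25 − 0.25q_{Largo}.
Similarly q_{Largo} = 54.25 − 0.25q_{Mesa}.
Substituting the second reaction function into the first: q_{Mesa} = 57.25 − 0.25(54.25 − 0.25q_{Mesa}), which gives 0.9375q_{Mesa} = 43.6875 ⇒ q_{Mesa} = 46.6.
Then q_{Largo} = 54.25 − 0.25·46.6 = 42.6.
P_{Mesa} = 259 − 2·46.6 − 42.6 = 123.2.

123.2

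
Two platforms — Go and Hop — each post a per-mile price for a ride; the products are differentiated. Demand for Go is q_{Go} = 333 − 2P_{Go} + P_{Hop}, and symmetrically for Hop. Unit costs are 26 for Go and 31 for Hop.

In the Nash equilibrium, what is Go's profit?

Go's profit: π = (P_{Go} − 26)(333 − 2P_{Go} + P_{Hop}).
∂π/∂P_{Go} = 385 − 4P_{Go} + P_{Hop} = 0 ⇒ P_{Go} = 96.25 + 0.25P_{Hop}.
Similarly P_{Hop} = 98.75 + 0.25P_{Go}.
Substituting the second reaction function into the first: P_{Go} = 96.25 + 0.25(98.75 + 0.25P_{Go}), which gives 0.9375P_{Go} = 120.9375 ⇒ P_{Go} = 129.
Then P_{Hop} = 98.75 + 0.25·129 = 131.
q_{Go} = 333 − 2·129 + 131 = 206.
Profit = (129 − 26)·206 = 21218.

21218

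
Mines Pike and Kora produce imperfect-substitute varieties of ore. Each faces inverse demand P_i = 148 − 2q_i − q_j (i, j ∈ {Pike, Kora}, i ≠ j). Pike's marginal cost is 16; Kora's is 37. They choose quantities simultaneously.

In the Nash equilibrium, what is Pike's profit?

Mine Pike's profit: π = q_{Pike}(148 − 2q_{Pike} − q_{Kora}) − 16q_{Pike}.
∂π/∂q_{Pike} = 132 − 4q_{Pike} − q_{Kora} = 0 ⇒ q_{Pike} = 33 − 0.25q_{Kora}.
Similarly q_{Kora} = 27.75 − 0.25q_{Pike}.
Solving the two reaction functions simultaneously: (1 − (−0.25)(−0.25))q_{Pike} = 33 − 0.25·27.75, so 0.9375q_{Pike} = 26.0625 and q_{Pike} = 27.8.
Then q_{Kora} = 27.75 − 0.25·27.8 = 20.8.
P_{Pike} = 148 − 2·27.8 − 20.8 = 71.6.
Profit = (71.6 − 16)·27.8 = 1545.68.

1545.68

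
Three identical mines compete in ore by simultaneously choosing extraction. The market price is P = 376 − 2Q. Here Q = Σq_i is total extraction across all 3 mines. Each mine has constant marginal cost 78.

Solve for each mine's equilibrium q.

37.25

A representative mine's profit is π_i = q_i(376 − 2Q) − 78q_i, with Q = q_i + Σ_{j≠i} q_j.
First-order condition: 298 − 4q_i − 2Σ_{j≠i} q_j = 0.
Imposing symmetry (q_j = q for all j) turns Σ_{j≠i} q_j into 2q, so 298 = 8q and q = 37.25.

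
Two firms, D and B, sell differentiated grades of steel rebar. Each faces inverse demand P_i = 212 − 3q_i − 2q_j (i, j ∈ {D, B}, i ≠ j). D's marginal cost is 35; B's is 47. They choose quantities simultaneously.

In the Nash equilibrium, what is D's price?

103.625

Firm D's profit: π = q_D(212 − 3q_D − 2q_B) − 35q_D.
∂π/∂q_D = 177 − 6q_D − 2q_B = 0 ⇒ q_D = 29.5 − (1/3)q_B.
Similarly q_B = 27.5 − (1/3)q_D.
Substituting the second reaction function into the first: q_D = 29.5 − (1/3)(27.5 − (1/3)q_D), which gives (8/9)q_D = 61/3 ⇒ q_D = 22.875.
Then q_B = 27.5 − (1/3)·22.875 = 19.875.
P_D = 212 − 3·22.875 − 2·19.875 = 103.625.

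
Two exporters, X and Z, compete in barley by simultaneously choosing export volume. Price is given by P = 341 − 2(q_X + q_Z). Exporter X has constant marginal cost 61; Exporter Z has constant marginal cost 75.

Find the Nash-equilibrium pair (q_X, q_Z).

Exporter X's profit: π = q_X(341 − 2(q_X + q_Z)) − 61q_X.
∂π/∂q_X = 280 − 4q_X − 2q_Z = 0, so q_X = 70 − 0.5q_Z.
By the same steps for Z: q_Z = 66.5 − 0.5q_X.
Solving the two reaction functions simultaneously: (1 − (−0.5)(−0.5))q_X = 70 − 0.5·66.5, so 0.75q_X = 36.75 and q_X = 49.
Then q_Z = 66.5 − 0.5·49 = 42.

49, 42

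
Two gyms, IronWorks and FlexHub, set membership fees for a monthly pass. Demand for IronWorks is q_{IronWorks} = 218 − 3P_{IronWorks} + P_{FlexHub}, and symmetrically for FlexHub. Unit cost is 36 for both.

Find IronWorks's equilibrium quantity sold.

87.6

IronWorks's profit: π = (P_{IronWorks} − 36)(218 − 3P_{IronWorks} + P_{FlexHub}).
∂π/∂P_{IronWorks} = 326 − 6P_{IronWorks} + P_{FlexHub} = 0 ⇒ P_{IronWorks} = 163/3 + (1/6)P_{FlexHub}.
The game is symmetric, so in equilibrium P_{FlexHub} = P_{IronWorks}: the reaction function gives (5/6)P_{IronWorks} = 163/3, hence P_{IronWorks} = 65.2.
q_{IronWorks} = 218 − 3·65.2 + 65.2 = 87.6.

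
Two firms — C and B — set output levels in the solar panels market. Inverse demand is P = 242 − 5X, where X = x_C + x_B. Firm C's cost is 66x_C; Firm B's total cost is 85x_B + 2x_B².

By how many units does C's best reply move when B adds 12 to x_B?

Firm C's profit: π = x_C(242 − 5(x_C + x_B)) − 66x_C.
∂π/∂x_C = 176 − 10x_C − 5x_B = 0, so x_C = 17.6 − 0.5x_B.
The reaction-function slope is −0.5, so a 12-unit rise in x_B moves x_C by −0.5 × 12 = −6. C's best response falls — the actions are strategic substitutes.

-6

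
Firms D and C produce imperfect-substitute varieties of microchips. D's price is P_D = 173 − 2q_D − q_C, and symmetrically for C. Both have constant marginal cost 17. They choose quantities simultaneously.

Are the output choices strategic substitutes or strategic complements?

strategic substitutes

Firm D's profit: π = q_D(173 − 2q_D − q_C) − 17q_D.
∂π/∂q_D = 156 − 4q_D − q_C = 0 ⇒ q_D = 39 − 0.25q_C.
The best-response slope dq_D/dq_C = −0.25 < 0: the reaction function is downward-sloping, so the choices are strategic substitutes.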